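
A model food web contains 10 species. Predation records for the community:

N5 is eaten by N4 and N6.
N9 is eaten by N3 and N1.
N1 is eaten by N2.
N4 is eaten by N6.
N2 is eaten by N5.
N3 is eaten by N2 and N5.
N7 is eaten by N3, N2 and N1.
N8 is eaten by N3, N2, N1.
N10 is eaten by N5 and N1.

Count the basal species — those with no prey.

4

Basal species (no prey listed): N10, N7, N9, N8.
Count: 4.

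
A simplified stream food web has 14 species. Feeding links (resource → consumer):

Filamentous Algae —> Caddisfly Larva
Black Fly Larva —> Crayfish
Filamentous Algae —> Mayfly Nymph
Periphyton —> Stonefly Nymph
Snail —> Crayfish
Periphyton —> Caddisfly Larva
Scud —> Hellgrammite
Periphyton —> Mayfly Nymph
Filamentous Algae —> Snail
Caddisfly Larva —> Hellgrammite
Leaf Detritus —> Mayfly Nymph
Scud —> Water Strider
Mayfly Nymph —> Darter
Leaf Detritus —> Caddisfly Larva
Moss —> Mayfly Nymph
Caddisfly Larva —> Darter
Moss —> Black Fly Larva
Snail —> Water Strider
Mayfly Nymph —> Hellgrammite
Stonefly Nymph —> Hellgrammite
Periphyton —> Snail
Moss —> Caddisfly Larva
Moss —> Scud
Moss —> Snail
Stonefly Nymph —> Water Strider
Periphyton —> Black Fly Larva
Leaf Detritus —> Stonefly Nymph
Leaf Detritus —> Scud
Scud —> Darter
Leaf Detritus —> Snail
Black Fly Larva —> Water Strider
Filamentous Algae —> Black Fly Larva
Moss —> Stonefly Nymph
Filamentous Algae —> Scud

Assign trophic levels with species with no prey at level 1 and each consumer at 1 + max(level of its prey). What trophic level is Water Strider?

Trophic level 3

Leaf Detritus has no prey (basal) → level 1.
Scud eats Leaf Detritus (level 1); other prey at levels: Moss 1, Filamentous Algae 1 → level 2.
Water Strider eats Scud (level 2); other prey at levels: Black Fly Larva 2, Snail 2, Stonefly Nymph 2 → level 3.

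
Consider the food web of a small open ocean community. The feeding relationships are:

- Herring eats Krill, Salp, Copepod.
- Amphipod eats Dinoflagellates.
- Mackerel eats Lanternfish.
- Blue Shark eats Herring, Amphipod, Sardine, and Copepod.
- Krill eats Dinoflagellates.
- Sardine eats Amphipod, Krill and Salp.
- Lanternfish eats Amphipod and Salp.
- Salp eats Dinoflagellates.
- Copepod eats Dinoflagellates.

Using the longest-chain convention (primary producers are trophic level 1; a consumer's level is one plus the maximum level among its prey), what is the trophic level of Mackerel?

Dinoflagellates is a producer → level 1.
Amphipod eats Dinoflagellates → level 2.
Lanternfish eats Amphipod (level 2); other prey at levels: Salp 2 → level 3.
Mackerel eats Lanternfish → level 4.

Trophic level 4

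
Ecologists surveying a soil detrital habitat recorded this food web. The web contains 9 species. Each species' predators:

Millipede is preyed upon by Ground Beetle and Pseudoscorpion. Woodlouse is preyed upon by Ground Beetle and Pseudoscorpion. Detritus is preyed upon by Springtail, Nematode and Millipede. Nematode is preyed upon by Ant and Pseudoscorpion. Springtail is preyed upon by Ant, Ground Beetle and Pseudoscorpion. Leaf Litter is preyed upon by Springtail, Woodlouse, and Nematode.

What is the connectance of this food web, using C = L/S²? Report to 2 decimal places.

C = 0.19

The web has S = 9 species and L = 15 feeding links.
C = L / S² = 15 / 81 = 0.1852 ≈ 0.19.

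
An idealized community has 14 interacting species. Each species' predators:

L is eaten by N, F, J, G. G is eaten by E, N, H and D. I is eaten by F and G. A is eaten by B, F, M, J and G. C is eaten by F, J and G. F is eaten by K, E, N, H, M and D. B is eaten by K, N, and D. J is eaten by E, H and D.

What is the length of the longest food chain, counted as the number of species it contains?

3 species

One longest chain: I → G → H.
It has 3 species and 2 links.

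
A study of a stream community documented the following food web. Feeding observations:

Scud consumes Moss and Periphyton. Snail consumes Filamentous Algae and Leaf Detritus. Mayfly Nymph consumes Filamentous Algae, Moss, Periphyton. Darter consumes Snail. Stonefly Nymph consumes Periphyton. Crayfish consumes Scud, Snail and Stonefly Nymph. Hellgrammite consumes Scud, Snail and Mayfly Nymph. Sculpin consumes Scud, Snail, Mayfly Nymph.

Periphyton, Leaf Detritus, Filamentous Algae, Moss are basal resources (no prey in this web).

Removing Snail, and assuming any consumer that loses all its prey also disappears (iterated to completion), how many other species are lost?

Remove Snail.
Round 1: Darter (all prey gone) → extinct.
No further losses. Total secondary extinctions: 1.

1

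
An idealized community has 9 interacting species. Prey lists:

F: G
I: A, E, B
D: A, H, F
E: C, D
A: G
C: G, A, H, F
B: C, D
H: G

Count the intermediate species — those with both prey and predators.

7

Intermediate species (has both prey and predators): A, H, F, C, D, E, B.
Count: 7.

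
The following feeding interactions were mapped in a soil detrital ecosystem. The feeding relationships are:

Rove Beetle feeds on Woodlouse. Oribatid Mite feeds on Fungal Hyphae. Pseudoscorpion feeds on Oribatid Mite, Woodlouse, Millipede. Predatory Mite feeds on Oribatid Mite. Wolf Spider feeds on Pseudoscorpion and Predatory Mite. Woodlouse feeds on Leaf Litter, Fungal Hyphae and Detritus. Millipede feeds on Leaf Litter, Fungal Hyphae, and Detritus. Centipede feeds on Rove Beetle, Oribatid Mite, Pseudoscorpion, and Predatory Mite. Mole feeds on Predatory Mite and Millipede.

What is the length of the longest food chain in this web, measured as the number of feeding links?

One longest chain: Fungal Hyphae → Millipede → Pseudoscorpion → Centipede.
It has 4 species and 3 links.

3 links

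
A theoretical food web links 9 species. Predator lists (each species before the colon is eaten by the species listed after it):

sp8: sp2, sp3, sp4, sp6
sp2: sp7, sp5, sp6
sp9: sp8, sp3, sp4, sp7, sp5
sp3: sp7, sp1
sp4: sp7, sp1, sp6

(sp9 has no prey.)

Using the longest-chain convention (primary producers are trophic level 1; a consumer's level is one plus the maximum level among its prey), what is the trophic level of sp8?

Trophic level 2

sp9 is a producer → level 1.
sp8 eats sp9 → level 2.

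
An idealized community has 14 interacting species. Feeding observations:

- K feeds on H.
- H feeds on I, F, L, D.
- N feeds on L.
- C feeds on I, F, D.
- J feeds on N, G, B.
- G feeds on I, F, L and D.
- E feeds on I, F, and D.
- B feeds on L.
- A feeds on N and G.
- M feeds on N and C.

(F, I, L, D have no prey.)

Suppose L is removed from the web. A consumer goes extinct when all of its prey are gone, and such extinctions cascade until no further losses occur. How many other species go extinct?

2

Remove L.
Round 1: N (all prey gone), B (all prey gone) → extinct.
No further losses. Total secondary extinctions: 2.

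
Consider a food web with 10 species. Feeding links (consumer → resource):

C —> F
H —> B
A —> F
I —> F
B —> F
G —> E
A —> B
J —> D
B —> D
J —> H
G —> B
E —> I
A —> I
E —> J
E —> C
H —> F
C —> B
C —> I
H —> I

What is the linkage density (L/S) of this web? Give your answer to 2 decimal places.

There are L = 19 links among S = 10 species.
L/S = 19/10 = 1.9000 ≈ 1.90.

L/S = 1.90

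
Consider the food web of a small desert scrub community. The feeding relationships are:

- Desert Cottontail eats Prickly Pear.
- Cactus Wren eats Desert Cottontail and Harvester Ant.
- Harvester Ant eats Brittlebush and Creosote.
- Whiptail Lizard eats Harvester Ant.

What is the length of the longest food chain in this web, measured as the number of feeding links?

2 links

One longest chain: Brittlebush → Harvester Ant → Whiptail Lizard.
It has 3 species and 2 links.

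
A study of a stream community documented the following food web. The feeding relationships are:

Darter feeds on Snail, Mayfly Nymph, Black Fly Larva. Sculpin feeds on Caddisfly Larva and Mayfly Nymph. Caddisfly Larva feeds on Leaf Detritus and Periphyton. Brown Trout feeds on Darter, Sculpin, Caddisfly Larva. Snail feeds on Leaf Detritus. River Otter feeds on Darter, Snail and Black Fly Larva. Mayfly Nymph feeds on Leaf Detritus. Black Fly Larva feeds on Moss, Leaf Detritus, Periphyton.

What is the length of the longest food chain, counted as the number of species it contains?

4 species

One longest chain: Leaf Detritus → Mayfly Nymph → Darter → River Otter.
It has 4 species and 3 links.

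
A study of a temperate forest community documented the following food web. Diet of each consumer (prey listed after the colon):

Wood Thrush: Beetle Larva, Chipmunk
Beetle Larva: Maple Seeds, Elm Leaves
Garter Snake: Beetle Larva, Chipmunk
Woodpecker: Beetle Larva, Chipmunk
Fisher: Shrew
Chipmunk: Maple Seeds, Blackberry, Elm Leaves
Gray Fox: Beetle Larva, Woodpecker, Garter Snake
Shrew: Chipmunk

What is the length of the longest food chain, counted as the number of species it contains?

4 species

One longest chain: Maple Seeds → Chipmunk → Shrew → Fisher.
It has 4 species and 3 links.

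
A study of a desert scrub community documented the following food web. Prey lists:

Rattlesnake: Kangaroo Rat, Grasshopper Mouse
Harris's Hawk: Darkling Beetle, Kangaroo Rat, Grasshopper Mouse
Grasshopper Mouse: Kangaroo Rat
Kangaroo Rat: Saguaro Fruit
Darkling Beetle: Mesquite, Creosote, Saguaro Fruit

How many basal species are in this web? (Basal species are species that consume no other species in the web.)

3

Basal species (no prey listed): Mesquite, Creosote, Saguaro Fruit.
Count: 3.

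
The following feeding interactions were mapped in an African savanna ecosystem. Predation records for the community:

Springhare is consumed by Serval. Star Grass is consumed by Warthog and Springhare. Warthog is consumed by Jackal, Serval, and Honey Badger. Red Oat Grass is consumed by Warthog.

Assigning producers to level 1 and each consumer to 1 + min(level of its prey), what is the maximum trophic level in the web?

Producers (level 1): Red Oat Grass, Star Grass.
Following each consumer down to its lowest-level prey: Red Oat Grass → Warthog → Serval (levels 1 through 3).
All prey of Serval (Warthog 2, Springhare 2) are at level 2 or above, so Serval is at level 1 + 2 = 3.
Every consumer has at least one prey at level 2 or below, so none exceeds level 3.

3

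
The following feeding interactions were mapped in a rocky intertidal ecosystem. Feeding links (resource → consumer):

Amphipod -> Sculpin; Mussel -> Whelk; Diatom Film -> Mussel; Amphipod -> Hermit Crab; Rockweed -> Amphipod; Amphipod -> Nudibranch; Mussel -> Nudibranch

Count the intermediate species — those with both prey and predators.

2

Intermediate species (has both prey and predators): Amphipod, Mussel.
Count: 2.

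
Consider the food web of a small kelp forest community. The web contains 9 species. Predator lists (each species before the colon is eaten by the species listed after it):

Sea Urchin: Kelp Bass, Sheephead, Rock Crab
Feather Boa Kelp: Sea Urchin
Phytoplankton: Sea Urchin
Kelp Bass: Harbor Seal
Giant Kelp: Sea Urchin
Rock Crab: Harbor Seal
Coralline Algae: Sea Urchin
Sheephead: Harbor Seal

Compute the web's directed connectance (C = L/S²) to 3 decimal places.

The web has S = 9 species and L = 10 feeding links.
C = L / S² = 10 / 81 = 0.1235 ≈ 0.123.

C = 0.123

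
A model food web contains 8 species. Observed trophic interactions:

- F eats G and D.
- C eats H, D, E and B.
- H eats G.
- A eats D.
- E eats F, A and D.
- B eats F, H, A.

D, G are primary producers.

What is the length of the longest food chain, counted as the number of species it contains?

4 species

One longest chain: D → A → B → C.
It has 4 species and 3 links.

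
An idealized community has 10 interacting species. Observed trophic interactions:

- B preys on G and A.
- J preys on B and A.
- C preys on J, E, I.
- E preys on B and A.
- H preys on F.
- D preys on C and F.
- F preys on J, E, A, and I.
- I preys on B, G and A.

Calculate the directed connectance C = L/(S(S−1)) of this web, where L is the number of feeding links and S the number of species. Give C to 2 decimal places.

The web has S = 10 species and L = 19 feeding links.
C = L / (S(S−1)) = 19 / 90 = 0.2111 ≈ 0.21.

C = 0.21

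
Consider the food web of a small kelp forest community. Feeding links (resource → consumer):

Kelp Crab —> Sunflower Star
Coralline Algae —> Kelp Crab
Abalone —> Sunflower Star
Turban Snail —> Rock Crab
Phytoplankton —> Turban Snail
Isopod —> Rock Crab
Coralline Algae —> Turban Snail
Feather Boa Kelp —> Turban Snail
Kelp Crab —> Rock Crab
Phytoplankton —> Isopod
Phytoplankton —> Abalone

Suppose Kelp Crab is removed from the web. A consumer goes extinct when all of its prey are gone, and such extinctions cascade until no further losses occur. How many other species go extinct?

Remove Kelp Crab.
Every predator of it retains at least one other prey: Sunflower Star still has Abalone; Rock Crab still has Isopod, Turban Snail.
No consumer loses all prey, so no secondary extinctions occur.

0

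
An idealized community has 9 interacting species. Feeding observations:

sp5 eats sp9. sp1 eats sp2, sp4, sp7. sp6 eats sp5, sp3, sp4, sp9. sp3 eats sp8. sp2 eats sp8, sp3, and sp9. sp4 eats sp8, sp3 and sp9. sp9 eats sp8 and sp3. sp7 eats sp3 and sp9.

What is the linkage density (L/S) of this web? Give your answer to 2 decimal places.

There are L = 19 links among S = 9 species.
L/S = 19/9 = 2.1111 ≈ 2.11.

L/S = 2.11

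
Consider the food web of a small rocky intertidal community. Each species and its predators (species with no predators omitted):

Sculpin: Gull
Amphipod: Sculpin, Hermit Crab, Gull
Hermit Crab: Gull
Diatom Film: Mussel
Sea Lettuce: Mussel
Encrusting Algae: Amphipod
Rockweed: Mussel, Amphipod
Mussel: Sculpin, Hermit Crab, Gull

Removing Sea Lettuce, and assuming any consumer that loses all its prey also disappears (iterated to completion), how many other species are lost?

0

Remove Sea Lettuce.
Every predator of it retains at least one other prey: Mussel still has Rockweed, Diatom Film.
No consumer loses all prey, so no secondary extinctions occur.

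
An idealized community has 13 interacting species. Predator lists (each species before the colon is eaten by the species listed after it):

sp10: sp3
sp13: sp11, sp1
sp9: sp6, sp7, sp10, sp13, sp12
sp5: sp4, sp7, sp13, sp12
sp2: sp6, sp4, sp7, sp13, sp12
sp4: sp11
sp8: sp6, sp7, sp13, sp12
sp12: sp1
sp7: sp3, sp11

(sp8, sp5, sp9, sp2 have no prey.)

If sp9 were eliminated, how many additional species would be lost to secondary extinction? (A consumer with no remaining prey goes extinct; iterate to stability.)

1

Remove sp9.
Round 1: sp10 (all prey gone) → extinct.
No further losses. Total secondary extinctions: 1.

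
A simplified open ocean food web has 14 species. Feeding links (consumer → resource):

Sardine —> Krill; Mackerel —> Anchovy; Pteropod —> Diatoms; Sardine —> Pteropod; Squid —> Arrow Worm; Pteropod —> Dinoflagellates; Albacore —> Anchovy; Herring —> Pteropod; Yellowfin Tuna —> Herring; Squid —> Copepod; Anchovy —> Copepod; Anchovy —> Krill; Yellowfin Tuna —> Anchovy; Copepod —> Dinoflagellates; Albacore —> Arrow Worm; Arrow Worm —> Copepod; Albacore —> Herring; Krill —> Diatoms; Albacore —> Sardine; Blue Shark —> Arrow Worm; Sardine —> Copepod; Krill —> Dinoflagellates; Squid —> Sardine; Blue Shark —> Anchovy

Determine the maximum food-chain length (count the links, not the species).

3 links

One longest chain: Dinoflagellates → Copepod → Anchovy → Mackerel.
It has 4 species and 3 links.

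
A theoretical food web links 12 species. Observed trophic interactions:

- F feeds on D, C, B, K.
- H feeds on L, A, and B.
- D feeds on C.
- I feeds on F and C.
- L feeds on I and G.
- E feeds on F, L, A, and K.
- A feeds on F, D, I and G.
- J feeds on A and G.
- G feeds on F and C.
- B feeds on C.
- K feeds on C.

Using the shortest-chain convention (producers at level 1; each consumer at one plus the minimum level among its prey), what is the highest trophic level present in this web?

3

Producers (level 1): C.
Following each consumer down to its lowest-level prey: C → K → E (levels 1 through 3).
All prey of E (K 2, F 2, L 3, A 3) are at level 2 or above, so E is at level 1 + 2 = 3.
Every consumer has at least one prey at level 2 or below, so none exceeds level 3.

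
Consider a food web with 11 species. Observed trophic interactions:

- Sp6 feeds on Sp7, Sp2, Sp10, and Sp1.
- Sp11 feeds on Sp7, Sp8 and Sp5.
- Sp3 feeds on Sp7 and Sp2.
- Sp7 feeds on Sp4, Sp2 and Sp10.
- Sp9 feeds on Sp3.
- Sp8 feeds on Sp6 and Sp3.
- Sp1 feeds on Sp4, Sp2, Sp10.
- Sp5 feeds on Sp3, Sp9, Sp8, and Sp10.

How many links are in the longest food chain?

One longest chain: Sp4 → Sp7 → Sp3 → Sp8 → Sp5 → Sp11.
It has 6 species and 5 links.

5 links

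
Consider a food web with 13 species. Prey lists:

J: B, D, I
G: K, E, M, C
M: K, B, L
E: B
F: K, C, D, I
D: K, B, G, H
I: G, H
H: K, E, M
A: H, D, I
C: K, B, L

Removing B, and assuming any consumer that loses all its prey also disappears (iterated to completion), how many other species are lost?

Remove B.
Round 1: E (all prey gone) → extinct.
No further losses. Total secondary extinctions: 1.

1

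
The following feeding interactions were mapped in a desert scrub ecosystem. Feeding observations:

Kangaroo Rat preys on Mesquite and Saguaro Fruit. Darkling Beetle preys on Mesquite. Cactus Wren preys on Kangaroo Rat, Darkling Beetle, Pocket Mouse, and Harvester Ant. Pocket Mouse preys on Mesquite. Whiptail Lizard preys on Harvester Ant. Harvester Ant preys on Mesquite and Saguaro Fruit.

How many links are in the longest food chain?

One longest chain: Saguaro Fruit → Harvester Ant → Whiptail Lizard.
It has 3 species and 2 links.

2 links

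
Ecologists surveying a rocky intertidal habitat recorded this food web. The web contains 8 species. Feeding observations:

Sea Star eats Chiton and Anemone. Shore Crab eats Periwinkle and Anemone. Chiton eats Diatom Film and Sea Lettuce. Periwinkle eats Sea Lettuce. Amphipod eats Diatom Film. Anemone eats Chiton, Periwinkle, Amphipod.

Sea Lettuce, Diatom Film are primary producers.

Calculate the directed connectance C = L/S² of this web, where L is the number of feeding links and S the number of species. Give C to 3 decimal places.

C = 0.172

The web has S = 8 species and L = 11 feeding links.
C = L / S² = 11 / 64 = 0.1719 ≈ 0.172.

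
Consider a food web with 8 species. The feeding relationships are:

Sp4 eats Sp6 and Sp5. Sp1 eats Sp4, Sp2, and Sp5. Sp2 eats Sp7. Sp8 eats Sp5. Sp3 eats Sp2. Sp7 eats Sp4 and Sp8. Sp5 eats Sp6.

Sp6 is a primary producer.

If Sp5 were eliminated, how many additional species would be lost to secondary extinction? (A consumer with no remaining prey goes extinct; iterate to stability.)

Remove Sp5.
Round 1: Sp8 (all prey gone) → extinct.
No further losses. Total secondary extinctions: 1.

1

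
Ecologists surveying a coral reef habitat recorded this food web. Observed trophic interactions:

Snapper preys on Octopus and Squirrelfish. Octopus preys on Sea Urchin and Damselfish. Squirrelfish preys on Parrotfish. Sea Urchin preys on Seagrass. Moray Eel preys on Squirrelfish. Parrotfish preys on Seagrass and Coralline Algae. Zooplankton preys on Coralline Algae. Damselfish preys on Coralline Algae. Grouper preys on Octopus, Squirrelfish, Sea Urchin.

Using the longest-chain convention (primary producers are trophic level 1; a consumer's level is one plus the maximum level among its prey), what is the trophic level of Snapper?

Trophic level 4

Coralline Algae is a producer → level 1.
Damselfish eats Coralline Algae → level 2.
Octopus eats Damselfish (level 2); other prey at levels: Sea Urchin 2 → level 3.
Snapper eats Octopus (level 3); other prey at levels: Squirrelfish 3 → level 4.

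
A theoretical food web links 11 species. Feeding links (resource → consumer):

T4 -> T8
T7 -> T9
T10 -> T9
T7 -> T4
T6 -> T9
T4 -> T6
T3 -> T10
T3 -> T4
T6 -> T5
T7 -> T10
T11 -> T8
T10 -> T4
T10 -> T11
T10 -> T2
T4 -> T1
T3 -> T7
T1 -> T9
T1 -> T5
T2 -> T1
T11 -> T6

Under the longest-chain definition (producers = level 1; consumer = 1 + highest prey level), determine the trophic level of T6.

Trophic level 5

T3 is a producer → level 1.
T7 eats T3 → level 2.
T10 eats T7 (level 2); other prey at levels: T3 1 → level 3.
T11 eats T10 → level 4.
T6 eats T11 (level 4); other prey at levels: T4 4 → level 5.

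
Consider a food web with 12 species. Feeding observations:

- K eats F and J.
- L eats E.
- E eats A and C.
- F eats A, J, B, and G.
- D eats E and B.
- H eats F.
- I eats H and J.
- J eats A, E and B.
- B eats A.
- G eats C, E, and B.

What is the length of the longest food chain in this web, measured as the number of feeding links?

5 links

One longest chain: A → B → G → F → H → I.
It has 6 species and 5 links.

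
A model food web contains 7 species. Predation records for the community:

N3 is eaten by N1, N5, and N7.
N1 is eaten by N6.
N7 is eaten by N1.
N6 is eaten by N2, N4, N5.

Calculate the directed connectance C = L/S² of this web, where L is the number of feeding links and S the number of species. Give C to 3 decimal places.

The web has S = 7 species and L = 8 feeding links.
C = L / S² = 8 / 49 = 0.1633 ≈ 0.163.

C = 0.163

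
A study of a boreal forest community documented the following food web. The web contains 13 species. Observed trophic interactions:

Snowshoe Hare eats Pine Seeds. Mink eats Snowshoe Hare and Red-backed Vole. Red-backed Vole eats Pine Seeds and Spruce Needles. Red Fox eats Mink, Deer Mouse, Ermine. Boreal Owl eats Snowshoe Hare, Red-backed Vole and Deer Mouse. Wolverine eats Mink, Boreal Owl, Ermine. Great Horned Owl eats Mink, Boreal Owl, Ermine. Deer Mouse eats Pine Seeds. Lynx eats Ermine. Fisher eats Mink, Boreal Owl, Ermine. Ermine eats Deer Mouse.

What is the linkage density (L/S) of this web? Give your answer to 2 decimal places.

L/S = 1.77

There are L = 23 links among S = 13 species.
L/S = 23/13 = 1.7692 ≈ 1.77.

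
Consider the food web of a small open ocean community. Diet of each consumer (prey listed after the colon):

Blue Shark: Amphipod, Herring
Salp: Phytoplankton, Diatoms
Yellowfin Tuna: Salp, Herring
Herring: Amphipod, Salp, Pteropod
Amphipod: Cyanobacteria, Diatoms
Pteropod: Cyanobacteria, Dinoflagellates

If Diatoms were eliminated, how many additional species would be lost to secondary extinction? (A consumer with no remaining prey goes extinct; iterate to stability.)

Remove Diatoms.
Every predator of it retains at least one other prey: Amphipod still has Cyanobacteria; Salp still has Phytoplankton.
No consumer loses all prey, so no secondary extinctions occur.

0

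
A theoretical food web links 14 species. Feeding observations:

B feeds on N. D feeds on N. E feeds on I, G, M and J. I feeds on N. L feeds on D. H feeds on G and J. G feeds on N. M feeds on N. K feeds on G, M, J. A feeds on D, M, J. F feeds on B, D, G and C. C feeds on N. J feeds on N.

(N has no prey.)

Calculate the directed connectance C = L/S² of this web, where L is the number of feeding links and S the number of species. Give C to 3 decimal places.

C = 0.122

The web has S = 14 species and L = 24 feeding links.
C = L / S² = 24 / 196 = 0.1224 ≈ 0.122.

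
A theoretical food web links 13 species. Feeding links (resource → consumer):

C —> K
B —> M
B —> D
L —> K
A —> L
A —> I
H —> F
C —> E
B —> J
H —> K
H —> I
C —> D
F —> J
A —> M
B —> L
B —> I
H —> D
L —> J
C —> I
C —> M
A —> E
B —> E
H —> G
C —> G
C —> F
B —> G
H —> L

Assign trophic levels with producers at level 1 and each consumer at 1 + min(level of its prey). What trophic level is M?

A is a producer → level 1.
M eats A → level 2.

Trophic level 2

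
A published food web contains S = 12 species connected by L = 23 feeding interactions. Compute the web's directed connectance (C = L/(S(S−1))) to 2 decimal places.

The web has S = 12 species and L = 23 feeding links.
C = L / (S(S−1)) = 23 / 132 = 0.1742 ≈ 0.17.

C = 0.17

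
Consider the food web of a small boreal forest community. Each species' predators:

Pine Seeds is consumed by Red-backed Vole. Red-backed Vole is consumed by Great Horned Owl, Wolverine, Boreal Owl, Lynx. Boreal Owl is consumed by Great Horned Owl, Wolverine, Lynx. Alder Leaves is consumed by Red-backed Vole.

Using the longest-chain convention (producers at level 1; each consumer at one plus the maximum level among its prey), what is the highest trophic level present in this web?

4

Producers (level 1): Pine Seeds, Alder Leaves.
Pine Seeds → Red-backed Vole → Boreal Owl → Great Horned Owl gives Great Horned Owl level 4.
No species has a prey at level 4, so no species reaches level 5.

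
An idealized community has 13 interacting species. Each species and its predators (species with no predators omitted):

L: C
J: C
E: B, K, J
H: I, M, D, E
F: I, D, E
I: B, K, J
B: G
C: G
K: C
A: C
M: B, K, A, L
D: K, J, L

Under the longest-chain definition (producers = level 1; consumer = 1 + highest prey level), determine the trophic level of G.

Trophic level 5

H is a producer → level 1.
M eats H → level 2.
A eats M → level 3.
C eats A (level 3); other prey at levels: K 3, J 3, L 3 → level 4.
G eats C (level 4); other prey at levels: B 3 → level 5.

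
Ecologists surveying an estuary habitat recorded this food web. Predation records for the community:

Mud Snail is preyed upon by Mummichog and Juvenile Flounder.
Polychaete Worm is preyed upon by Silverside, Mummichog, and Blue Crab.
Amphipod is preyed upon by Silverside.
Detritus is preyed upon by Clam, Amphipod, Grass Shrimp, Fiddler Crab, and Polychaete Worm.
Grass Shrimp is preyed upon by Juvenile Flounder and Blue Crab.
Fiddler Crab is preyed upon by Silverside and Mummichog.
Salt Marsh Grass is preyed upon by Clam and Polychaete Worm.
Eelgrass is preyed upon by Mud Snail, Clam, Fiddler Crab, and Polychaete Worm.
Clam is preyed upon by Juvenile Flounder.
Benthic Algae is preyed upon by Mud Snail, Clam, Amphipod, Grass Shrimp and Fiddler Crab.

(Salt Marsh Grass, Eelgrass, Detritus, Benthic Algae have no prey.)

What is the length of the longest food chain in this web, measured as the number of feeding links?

One longest chain: Salt Marsh Grass → Polychaete Worm → Mummichog.
It has 3 species and 2 links.

2 links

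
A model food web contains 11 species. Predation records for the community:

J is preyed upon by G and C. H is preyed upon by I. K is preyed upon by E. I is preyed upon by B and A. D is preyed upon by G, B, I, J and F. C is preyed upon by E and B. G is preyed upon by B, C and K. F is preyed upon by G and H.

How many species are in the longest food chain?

5 species

One longest chain: D → F → H → I → A.
It has 5 species and 4 links.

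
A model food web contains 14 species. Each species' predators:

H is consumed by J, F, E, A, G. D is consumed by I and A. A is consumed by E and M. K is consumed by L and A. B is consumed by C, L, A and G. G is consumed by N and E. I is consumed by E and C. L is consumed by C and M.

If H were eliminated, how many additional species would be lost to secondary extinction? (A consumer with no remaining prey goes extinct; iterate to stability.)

2

Remove H.
Round 1: J (all prey gone), F (all prey gone) → extinct.
No further losses. Total secondary extinctions: 2.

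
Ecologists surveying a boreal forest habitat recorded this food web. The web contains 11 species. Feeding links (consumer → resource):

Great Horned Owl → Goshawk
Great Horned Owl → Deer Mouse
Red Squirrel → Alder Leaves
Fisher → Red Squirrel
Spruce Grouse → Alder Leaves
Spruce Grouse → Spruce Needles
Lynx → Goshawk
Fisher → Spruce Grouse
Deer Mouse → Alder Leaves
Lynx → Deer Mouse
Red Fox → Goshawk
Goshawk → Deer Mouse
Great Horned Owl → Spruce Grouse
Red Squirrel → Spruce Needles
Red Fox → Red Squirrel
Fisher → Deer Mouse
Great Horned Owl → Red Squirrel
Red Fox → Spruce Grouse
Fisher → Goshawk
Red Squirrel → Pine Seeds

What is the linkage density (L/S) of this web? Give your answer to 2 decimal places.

There are L = 20 links among S = 11 species.
L/S = 20/11 = 1.8182 ≈ 1.82.

L/S = 1.82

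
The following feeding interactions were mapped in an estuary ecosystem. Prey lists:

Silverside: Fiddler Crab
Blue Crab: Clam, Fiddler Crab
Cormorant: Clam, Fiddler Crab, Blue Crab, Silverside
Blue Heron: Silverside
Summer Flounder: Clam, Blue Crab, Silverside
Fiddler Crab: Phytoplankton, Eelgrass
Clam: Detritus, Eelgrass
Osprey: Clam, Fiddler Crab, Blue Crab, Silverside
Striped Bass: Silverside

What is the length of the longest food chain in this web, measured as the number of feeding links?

3 links

One longest chain: Phytoplankton → Fiddler Crab → Silverside → Blue Heron.
It has 4 species and 3 links.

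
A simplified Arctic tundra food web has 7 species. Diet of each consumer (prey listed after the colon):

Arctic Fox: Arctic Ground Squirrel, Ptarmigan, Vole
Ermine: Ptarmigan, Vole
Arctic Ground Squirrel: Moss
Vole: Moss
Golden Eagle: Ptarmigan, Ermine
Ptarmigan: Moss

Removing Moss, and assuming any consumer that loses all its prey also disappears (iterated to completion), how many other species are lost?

6

Remove Moss.
Round 1: Arctic Ground Squirrel (all prey gone), Ptarmigan (all prey gone), Vole (all prey gone) → extinct.
Round 2: Arctic Fox (all prey gone), Ermine (all prey gone) → extinct.
Round 3: Golden Eagle (all prey gone) → extinct.
No further losses. Total secondary extinctions: 6.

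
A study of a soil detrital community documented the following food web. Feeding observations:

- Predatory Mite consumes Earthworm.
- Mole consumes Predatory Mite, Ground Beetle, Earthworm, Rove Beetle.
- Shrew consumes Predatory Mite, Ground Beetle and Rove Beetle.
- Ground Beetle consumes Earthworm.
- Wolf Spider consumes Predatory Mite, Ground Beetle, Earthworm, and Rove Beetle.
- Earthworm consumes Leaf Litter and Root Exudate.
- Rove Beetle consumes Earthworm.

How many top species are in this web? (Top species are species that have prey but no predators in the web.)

3

Top species (has prey, but nothing eats it): Wolf Spider, Mole, Shrew.
Count: 3.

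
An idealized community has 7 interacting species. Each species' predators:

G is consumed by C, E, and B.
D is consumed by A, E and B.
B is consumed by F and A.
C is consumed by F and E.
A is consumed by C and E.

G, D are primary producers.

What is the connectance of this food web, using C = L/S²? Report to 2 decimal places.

The web has S = 7 species and L = 12 feeding links.
C = L / S² = 12 / 49 = 0.2449 ≈ 0.24.

C = 0.24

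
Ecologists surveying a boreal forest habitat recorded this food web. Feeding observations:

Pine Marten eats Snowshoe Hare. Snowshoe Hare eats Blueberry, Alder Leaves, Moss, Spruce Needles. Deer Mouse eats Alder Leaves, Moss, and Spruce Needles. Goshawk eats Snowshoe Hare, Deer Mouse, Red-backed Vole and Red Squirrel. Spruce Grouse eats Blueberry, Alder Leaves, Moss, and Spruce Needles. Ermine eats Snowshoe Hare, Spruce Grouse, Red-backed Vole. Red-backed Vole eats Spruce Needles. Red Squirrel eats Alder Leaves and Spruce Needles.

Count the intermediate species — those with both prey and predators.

5

Intermediate species (has both prey and predators): Snowshoe Hare, Red-backed Vole, Red Squirrel, Spruce Grouse, Deer Mouse.
Count: 5.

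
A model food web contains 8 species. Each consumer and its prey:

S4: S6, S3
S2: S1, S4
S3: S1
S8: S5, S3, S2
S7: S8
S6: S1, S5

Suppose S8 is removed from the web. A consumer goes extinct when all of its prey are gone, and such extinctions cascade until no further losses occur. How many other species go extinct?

1

Remove S8.
Round 1: S7 (all prey gone) → extinct.
No further losses. Total secondary extinctions: 1.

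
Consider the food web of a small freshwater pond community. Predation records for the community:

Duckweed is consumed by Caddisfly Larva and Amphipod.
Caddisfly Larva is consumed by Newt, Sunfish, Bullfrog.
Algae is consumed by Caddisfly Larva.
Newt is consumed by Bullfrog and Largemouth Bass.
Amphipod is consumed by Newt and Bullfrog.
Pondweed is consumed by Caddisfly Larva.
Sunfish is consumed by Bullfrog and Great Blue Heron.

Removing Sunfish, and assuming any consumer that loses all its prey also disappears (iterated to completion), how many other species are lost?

1

Remove Sunfish.
Round 1: Great Blue Heron (all prey gone) → extinct.
No further losses. Total secondary extinctions: 1.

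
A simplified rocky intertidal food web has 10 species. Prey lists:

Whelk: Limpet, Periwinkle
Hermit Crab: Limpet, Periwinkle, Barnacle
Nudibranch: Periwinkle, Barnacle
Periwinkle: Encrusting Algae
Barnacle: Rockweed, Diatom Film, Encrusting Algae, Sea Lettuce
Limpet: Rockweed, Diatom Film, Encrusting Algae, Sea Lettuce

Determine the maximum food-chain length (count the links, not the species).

One longest chain: Rockweed → Limpet → Hermit Crab.
It has 3 species and 2 links.

2 links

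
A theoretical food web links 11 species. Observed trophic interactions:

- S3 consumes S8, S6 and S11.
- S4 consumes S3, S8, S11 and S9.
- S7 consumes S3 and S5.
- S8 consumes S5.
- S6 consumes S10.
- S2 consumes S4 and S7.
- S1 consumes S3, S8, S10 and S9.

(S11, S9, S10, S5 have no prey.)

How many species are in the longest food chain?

One longest chain: S5 → S8 → S3 → S7 → S2.
It has 5 species and 4 links.

5 species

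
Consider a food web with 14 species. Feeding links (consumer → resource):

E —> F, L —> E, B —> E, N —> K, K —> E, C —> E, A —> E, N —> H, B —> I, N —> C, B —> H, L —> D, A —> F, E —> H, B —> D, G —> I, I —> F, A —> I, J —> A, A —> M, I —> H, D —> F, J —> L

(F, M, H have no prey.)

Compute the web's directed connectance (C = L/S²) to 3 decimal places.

C = 0.117

The web has S = 14 species and L = 23 feeding links.
C = L / S² = 23 / 196 = 0.1173 ≈ 0.117.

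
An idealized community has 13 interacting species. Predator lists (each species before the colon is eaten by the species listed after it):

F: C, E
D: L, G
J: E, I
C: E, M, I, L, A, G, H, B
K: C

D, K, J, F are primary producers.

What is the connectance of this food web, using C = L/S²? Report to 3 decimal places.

The web has S = 13 species and L = 15 feeding links.
C = L / S² = 15 / 169 = 0.0888 ≈ 0.089.

C = 0.089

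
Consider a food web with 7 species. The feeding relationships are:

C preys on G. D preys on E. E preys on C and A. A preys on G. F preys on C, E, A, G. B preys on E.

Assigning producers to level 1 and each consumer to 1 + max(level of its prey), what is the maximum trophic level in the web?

Producers (level 1): G.
G → C → E → B gives B level 4.
No species has a prey at level 4, so no species reaches level 5.

4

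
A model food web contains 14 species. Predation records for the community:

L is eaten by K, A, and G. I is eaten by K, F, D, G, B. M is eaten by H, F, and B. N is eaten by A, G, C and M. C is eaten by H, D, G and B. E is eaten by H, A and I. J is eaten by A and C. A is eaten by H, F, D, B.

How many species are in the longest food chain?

One longest chain: N → M → F.
It has 3 species and 2 links.

3 species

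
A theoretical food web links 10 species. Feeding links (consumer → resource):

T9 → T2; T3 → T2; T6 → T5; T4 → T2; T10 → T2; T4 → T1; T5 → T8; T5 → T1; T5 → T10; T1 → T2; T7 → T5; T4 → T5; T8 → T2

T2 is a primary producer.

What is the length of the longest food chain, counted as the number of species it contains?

One longest chain: T2 → T1 → T5 → T6.
It has 4 species and 3 links.

4 species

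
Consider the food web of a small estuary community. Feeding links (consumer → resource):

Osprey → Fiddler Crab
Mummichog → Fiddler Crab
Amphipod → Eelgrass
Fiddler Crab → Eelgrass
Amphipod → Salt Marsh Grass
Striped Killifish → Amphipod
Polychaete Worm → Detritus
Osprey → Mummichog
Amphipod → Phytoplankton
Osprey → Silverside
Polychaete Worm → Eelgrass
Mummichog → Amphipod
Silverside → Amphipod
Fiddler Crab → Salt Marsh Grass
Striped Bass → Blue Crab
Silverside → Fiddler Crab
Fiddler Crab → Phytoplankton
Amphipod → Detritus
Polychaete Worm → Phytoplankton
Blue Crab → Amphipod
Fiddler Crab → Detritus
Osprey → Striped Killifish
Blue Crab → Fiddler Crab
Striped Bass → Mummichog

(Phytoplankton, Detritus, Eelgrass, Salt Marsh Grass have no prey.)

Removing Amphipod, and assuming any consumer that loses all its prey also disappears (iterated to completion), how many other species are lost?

1

Remove Amphipod.
Round 1: Striped Killifish (all prey gone) → extinct.
No further losses. Total secondary extinctions: 1.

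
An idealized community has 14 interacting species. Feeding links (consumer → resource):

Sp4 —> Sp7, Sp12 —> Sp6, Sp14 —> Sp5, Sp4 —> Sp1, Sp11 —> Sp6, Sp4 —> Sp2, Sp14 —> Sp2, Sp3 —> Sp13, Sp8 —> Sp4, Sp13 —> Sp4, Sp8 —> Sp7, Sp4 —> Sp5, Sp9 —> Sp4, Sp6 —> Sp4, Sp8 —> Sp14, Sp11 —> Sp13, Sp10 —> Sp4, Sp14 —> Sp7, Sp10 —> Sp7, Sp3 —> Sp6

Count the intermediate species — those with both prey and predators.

Intermediate species (has both prey and predators): Sp4, Sp14, Sp6, Sp13.
Count: 4.

4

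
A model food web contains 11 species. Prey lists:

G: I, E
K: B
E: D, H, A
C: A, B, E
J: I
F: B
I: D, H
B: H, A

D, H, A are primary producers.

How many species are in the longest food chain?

3 species

One longest chain: D → I → G.
It has 3 species and 2 links.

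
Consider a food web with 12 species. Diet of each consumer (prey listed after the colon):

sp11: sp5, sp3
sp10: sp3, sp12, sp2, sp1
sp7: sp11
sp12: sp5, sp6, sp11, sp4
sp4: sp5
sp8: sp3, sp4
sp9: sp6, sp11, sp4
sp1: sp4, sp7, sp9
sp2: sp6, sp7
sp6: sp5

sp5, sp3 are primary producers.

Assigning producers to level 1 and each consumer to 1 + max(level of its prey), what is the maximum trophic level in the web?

Producers (level 1): sp5, sp3.
sp5 → sp11 → sp7 → sp2 → sp10 gives sp10 level 5.
No species has a prey at level 5, so no species reaches level 6.

5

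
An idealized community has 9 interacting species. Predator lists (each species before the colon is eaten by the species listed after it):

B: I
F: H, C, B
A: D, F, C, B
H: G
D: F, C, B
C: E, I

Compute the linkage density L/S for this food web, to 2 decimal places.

L/S = 1.56

There are L = 14 links among S = 9 species.
L/S = 14/9 = 1.5556 ≈ 1.56.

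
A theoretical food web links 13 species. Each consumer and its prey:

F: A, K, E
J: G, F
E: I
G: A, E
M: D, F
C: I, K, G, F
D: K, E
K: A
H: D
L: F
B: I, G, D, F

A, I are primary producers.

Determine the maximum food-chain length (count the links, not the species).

3 links

One longest chain: I → E → G → C.
It has 4 species and 3 links.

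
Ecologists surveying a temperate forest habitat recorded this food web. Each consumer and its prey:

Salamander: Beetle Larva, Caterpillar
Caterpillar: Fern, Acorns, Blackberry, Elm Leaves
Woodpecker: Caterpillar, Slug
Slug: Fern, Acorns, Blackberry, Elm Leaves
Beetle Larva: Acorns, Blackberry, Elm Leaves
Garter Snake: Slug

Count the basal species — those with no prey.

4

Basal species (no prey listed): Fern, Acorns, Blackberry, Elm Leaves.
Count: 4.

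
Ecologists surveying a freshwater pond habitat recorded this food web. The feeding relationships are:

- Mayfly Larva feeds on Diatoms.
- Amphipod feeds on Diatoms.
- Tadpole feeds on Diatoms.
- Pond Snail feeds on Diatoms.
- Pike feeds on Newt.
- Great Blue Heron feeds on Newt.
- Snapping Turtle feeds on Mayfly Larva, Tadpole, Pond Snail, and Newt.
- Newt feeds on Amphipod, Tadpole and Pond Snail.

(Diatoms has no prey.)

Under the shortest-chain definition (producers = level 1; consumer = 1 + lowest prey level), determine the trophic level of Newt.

Trophic level 3

Diatoms is a producer → level 1.
Tadpole eats Diatoms → level 2.
Newt eats Tadpole → level 3.
No prey of Newt is below level 2, so 3 is the minimum.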